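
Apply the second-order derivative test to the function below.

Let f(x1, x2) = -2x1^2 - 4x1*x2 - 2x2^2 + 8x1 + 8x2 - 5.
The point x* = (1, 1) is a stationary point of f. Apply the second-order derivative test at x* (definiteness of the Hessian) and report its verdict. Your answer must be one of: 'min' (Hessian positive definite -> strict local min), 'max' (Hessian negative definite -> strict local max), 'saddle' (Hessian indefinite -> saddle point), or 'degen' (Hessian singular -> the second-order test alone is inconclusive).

Compute the Hessian H = grad^2 f:
  H = [[-4, -4], [-4, -4]]
Verify stationarity: grad f(x*) = H x* + g = (0, 0).
Eigenvalues of H: -8, 0.
H has a zero eigenvalue (singular; negative semidefinite but not definite), so H is neither positive definite, negative definite, nor indefinite. The second-order test alone is inconclusive -> degen.
(Indeed, f is constant along the null direction of H through x*, so x* is not a strict local extremum.)

degen


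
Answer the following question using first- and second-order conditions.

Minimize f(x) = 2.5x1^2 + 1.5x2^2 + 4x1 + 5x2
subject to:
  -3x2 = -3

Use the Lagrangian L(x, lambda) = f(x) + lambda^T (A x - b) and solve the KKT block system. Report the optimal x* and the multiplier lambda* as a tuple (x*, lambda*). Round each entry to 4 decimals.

Form the Lagrangian:
  L(x, lambda) = (1/2) x^T Q x + c^T x + lambda^T (A x - b)
Stationarity (grad_x L = 0): Q x + c + A^T lambda = 0.
Primal feasibility: A x = b.

This gives the KKT block system:
  [ Q   A^T ] [ x     ]   [-c ]
  [ A    0  ] [ lambda ] = [ b ]

Solving the linear system:
  x*      = (-0.8, 1)
  lambda* = (2.6667)
  f(x*)   = 4.9

x* = (-0.8, 1), lambda* = (2.6667)


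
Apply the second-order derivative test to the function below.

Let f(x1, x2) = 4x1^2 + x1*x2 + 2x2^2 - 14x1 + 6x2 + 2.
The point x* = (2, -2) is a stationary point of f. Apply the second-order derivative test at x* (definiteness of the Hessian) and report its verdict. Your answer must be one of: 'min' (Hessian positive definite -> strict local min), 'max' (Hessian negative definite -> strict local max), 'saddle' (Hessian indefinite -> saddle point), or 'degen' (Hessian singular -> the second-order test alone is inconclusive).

Compute the Hessian H = grad^2 f:
  H = [[8, 1], [1, 4]]
Verify stationarity: grad f(x*) = H x* + g = (0, 0).
Eigenvalues of H: 3.7639, 8.2361.
Both eigenvalues > 0, so H is positive definite -> x* is a strict local min.

min


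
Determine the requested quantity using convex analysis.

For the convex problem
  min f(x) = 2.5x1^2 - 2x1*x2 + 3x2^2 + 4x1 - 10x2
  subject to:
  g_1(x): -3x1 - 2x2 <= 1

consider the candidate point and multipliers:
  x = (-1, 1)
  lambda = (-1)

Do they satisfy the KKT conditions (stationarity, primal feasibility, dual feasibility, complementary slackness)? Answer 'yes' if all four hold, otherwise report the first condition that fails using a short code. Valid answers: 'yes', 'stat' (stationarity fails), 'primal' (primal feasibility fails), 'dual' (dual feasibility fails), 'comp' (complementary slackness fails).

Gradient of f: grad f(x) = Q x + c = (-3, -2)
Constraint values g_i(x) = a_i^T x - b_i:
  g_1((-1, 1)) = 0
Stationarity residual: grad f(x) + sum_i lambda_i a_i = (0, 0)
  -> stationarity OK
Primal feasibility (all g_i <= 0): OK
Dual feasibility (all lambda_i >= 0): FAILS
Complementary slackness (lambda_i * g_i(x) = 0 for all i): OK

Verdict: the first failing condition is dual_feasibility -> dual.

dual


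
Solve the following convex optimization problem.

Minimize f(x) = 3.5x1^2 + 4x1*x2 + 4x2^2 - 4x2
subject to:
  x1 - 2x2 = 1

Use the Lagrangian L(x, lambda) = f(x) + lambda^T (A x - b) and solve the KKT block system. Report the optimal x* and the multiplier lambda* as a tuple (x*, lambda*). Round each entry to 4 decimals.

Form the Lagrangian:
  L(x, lambda) = (1/2) x^T Q x + c^T x + lambda^T (A x - b)
Stationarity (grad_x L = 0): Q x + c + A^T lambda = 0.
Primal feasibility: A x = b.

This gives the KKT block system:
  [ Q   A^T ] [ x     ]   [-c ]
  [ A    0  ] [ lambda ] = [ b ]

Solving the linear system:
  x*      = (0.4615, -0.2692)
  lambda* = (-2.1538)
  f(x*)   = 1.6154

x* = (0.4615, -0.2692), lambda* = (-2.1538)


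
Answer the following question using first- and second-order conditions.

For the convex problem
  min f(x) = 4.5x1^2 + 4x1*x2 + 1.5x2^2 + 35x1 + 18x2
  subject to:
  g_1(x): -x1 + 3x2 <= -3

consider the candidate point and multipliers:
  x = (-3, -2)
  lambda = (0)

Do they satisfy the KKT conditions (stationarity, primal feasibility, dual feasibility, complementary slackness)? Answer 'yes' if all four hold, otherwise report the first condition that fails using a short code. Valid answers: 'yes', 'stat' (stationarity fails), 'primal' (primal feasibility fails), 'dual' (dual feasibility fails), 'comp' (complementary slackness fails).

Gradient of f: grad f(x) = Q x + c = (0, 0)
Constraint values g_i(x) = a_i^T x - b_i:
  g_1((-3, -2)) = 0
Stationarity residual: grad f(x) + sum_i lambda_i a_i = (0, 0)
  -> stationarity OK
Primal feasibility (all g_i <= 0): OK
Dual feasibility (all lambda_i >= 0): OK
Complementary slackness (lambda_i * g_i(x) = 0 for all i): OK

Verdict: yes, KKT holds.

yes


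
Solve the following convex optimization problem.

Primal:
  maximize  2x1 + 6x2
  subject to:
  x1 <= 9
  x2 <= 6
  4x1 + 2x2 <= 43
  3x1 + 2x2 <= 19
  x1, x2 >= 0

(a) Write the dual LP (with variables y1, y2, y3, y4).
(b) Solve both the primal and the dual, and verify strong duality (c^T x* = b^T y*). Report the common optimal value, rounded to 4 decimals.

The standard primal-dual pair for 'max c^T x s.t. A x <= b, x >= 0' is:
  Dual:  min b^T y  s.t.  A^T y >= c,  y >= 0.

So the dual LP is:
  minimize  9y1 + 6y2 + 43y3 + 19y4
  subject to:
    y1 + 4y3 + 3y4 >= 2
    y2 + 2y3 + 2y4 >= 6
    y1, y2, y3, y4 >= 0

Solving the primal: x* = (2.3333, 6).
  primal value c^T x* = 40.6667.
Solving the dual: y* = (0, 4.6667, 0, 0.6667).
  dual value b^T y* = 40.6667.
Strong duality: c^T x* = b^T y*. Confirmed.

40.6667


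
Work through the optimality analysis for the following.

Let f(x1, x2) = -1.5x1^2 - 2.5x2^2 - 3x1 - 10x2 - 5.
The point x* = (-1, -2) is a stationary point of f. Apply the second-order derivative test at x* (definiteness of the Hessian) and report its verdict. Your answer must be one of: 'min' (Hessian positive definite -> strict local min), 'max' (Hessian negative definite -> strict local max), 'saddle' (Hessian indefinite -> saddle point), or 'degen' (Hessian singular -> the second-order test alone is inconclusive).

Compute the Hessian H = grad^2 f:
  H = [[-3, 0], [0, -5]]
Verify stationarity: grad f(x*) = H x* + g = (0, 0).
Eigenvalues of H: -5, -3.
Both eigenvalues < 0, so H is negative definite -> x* is a strict local max.

max


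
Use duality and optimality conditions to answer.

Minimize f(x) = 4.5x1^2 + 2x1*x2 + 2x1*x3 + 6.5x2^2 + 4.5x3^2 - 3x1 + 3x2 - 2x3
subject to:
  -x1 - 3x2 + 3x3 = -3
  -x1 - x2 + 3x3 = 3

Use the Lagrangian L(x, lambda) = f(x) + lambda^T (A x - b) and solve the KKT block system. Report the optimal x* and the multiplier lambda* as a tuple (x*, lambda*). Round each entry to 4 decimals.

Form the Lagrangian:
  L(x, lambda) = (1/2) x^T Q x + c^T x + lambda^T (A x - b)
Stationarity (grad_x L = 0): Q x + c + A^T lambda = 0.
Primal feasibility: A x = b.

This gives the KKT block system:
  [ Q   A^T ] [ x     ]   [-c ]
  [ A    0  ] [ lambda ] = [ b ]

Solving the linear system:
  x*      = (-1.0882, 3, 1.6373)
  lambda* = (21.6716, -25.1912)
  f(x*)   = 74.7892

x* = (-1.0882, 3, 1.6373), lambda* = (21.6716, -25.1912)


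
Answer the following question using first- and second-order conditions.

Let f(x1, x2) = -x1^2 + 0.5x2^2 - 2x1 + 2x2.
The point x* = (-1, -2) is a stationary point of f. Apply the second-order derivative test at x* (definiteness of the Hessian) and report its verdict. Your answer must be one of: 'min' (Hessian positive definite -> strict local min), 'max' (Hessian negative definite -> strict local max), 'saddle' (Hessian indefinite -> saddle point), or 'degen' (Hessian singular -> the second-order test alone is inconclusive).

Compute the Hessian H = grad^2 f:
  H = [[-2, 0], [0, 1]]
Verify stationarity: grad f(x*) = H x* + g = (0, 0).
Eigenvalues of H: -2, 1.
Eigenvalues have mixed signs, so H is indefinite -> x* is a saddle point.

saddle


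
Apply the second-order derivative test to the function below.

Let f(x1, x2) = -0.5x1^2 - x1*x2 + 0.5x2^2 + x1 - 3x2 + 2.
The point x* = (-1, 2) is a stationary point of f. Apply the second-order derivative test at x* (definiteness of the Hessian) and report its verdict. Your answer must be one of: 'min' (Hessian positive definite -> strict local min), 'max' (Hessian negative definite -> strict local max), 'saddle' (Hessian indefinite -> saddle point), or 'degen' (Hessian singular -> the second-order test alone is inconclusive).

Compute the Hessian H = grad^2 f:
  H = [[-1, -1], [-1, 1]]
Verify stationarity: grad f(x*) = H x* + g = (0, 0).
Eigenvalues of H: -1.4142, 1.4142.
Eigenvalues have mixed signs, so H is indefinite -> x* is a saddle point.

saddle


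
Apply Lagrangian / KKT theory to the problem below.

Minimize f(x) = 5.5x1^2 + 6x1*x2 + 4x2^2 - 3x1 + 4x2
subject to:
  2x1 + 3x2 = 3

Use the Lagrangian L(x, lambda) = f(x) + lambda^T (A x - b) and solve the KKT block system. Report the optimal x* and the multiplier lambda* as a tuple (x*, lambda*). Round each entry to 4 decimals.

Form the Lagrangian:
  L(x, lambda) = (1/2) x^T Q x + c^T x + lambda^T (A x - b)
Stationarity (grad_x L = 0): Q x + c + A^T lambda = 0.
Primal feasibility: A x = b.

This gives the KKT block system:
  [ Q   A^T ] [ x     ]   [-c ]
  [ A    0  ] [ lambda ] = [ b ]

Solving the linear system:
  x*      = (0.7627, 0.4915)
  lambda* = (-4.1695)
  f(x*)   = 6.0932

x* = (0.7627, 0.4915), lambda* = (-4.1695)


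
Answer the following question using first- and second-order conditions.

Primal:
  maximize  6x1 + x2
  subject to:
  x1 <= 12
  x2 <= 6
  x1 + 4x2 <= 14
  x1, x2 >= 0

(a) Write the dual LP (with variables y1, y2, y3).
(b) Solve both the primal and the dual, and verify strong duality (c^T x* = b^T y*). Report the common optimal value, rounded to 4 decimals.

The standard primal-dual pair for 'max c^T x s.t. A x <= b, x >= 0' is:
  Dual:  min b^T y  s.t.  A^T y >= c,  y >= 0.

So the dual LP is:
  minimize  12y1 + 6y2 + 14y3
  subject to:
    y1 + y3 >= 6
    y2 + 4y3 >= 1
    y1, y2, y3 >= 0

Solving the primal: x* = (12, 0.5).
  primal value c^T x* = 72.5.
Solving the dual: y* = (5.75, 0, 0.25).
  dual value b^T y* = 72.5.
Strong duality: c^T x* = b^T y*. Confirmed.

72.5


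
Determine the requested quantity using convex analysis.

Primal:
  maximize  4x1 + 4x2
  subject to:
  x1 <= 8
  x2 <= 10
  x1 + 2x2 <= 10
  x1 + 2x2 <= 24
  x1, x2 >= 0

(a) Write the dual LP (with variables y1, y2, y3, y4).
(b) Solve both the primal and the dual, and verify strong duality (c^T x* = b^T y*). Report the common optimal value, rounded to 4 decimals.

The standard primal-dual pair for 'max c^T x s.t. A x <= b, x >= 0' is:
  Dual:  min b^T y  s.t.  A^T y >= c,  y >= 0.

So the dual LP is:
  minimize  8y1 + 10y2 + 10y3 + 24y4
  subject to:
    y1 + y3 + y4 >= 4
    y2 + 2y3 + 2y4 >= 4
    y1, y2, y3, y4 >= 0

Solving the primal: x* = (8, 1).
  primal value c^T x* = 36.
Solving the dual: y* = (2, 0, 2, 0).
  dual value b^T y* = 36.
Strong duality: c^T x* = b^T y*. Confirmed.

36


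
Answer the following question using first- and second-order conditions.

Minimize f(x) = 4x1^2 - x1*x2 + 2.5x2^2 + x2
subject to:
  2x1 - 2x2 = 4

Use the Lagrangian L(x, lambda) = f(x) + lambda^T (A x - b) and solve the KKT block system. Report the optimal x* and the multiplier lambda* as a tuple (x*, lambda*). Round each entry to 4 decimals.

Form the Lagrangian:
  L(x, lambda) = (1/2) x^T Q x + c^T x + lambda^T (A x - b)
Stationarity (grad_x L = 0): Q x + c + A^T lambda = 0.
Primal feasibility: A x = b.

This gives the KKT block system:
  [ Q   A^T ] [ x     ]   [-c ]
  [ A    0  ] [ lambda ] = [ b ]

Solving the linear system:
  x*      = (0.6364, -1.3636)
  lambda* = (-3.2273)
  f(x*)   = 5.7727

x* = (0.6364, -1.3636), lambda* = (-3.2273)


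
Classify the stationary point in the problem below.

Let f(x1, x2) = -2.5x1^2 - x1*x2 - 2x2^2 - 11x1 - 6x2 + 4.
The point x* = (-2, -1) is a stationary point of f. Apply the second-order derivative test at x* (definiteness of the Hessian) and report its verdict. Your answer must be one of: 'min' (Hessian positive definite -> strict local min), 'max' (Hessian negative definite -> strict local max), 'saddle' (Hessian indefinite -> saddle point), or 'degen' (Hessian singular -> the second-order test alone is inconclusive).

Compute the Hessian H = grad^2 f:
  H = [[-5, -1], [-1, -4]]
Verify stationarity: grad f(x*) = H x* + g = (0, 0).
Eigenvalues of H: -5.618, -3.382.
Both eigenvalues < 0, so H is negative definite -> x* is a strict local max.

max


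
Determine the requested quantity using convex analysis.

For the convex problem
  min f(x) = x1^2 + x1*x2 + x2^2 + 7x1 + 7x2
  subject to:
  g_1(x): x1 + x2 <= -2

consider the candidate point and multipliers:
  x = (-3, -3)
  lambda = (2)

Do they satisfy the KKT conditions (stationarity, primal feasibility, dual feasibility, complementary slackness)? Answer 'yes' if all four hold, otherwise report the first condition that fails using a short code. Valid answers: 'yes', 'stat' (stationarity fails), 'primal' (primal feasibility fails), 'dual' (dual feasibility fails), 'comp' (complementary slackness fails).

Gradient of f: grad f(x) = Q x + c = (-2, -2)
Constraint values g_i(x) = a_i^T x - b_i:
  g_1((-3, -3)) = -4
Stationarity residual: grad f(x) + sum_i lambda_i a_i = (0, 0)
  -> stationarity OK
Primal feasibility (all g_i <= 0): OK
Dual feasibility (all lambda_i >= 0): OK
Complementary slackness (lambda_i * g_i(x) = 0 for all i): FAILS

Verdict: the first failing condition is complementary_slackness -> comp.

comp


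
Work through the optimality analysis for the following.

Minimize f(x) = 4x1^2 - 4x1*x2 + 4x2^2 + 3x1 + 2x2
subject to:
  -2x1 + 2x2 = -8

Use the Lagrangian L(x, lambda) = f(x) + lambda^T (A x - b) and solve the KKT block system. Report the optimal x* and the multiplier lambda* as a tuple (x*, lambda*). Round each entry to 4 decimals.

Form the Lagrangian:
  L(x, lambda) = (1/2) x^T Q x + c^T x + lambda^T (A x - b)
Stationarity (grad_x L = 0): Q x + c + A^T lambda = 0.
Primal feasibility: A x = b.

This gives the KKT block system:
  [ Q   A^T ] [ x     ]   [-c ]
  [ A    0  ] [ lambda ] = [ b ]

Solving the linear system:
  x*      = (1.375, -2.625)
  lambda* = (12.25)
  f(x*)   = 48.4375

x* = (1.375, -2.625), lambda* = (12.25)


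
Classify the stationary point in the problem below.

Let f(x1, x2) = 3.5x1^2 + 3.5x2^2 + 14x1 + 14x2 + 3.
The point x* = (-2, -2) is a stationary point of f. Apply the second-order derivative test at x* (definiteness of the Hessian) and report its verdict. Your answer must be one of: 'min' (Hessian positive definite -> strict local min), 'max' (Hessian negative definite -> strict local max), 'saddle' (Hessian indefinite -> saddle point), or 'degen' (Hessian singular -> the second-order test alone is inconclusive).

Compute the Hessian H = grad^2 f:
  H = [[7, 0], [0, 7]]
Verify stationarity: grad f(x*) = H x* + g = (0, 0).
Eigenvalues of H: 7, 7.
Both eigenvalues > 0, so H is positive definite -> x* is a strict local min.

min


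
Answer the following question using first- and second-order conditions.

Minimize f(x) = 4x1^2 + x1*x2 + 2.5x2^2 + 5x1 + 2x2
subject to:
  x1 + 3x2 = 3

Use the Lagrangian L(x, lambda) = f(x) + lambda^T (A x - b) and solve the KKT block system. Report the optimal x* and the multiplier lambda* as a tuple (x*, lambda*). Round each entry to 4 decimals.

Form the Lagrangian:
  L(x, lambda) = (1/2) x^T Q x + c^T x + lambda^T (A x - b)
Stationarity (grad_x L = 0): Q x + c + A^T lambda = 0.
Primal feasibility: A x = b.

This gives the KKT block system:
  [ Q   A^T ] [ x     ]   [-c ]
  [ A    0  ] [ lambda ] = [ b ]

Solving the linear system:
  x*      = (-0.4648, 1.1549)
  lambda* = (-2.4366)
  f(x*)   = 3.6479

x* = (-0.4648, 1.1549), lambda* = (-2.4366)


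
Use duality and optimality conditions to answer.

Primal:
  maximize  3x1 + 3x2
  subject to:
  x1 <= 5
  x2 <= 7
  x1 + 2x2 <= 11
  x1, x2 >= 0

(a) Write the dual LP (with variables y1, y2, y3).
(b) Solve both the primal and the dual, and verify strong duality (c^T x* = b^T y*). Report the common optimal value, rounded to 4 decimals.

The standard primal-dual pair for 'max c^T x s.t. A x <= b, x >= 0' is:
  Dual:  min b^T y  s.t.  A^T y >= c,  y >= 0.

So the dual LP is:
  minimize  5y1 + 7y2 + 11y3
  subject to:
    y1 + y3 >= 3
    y2 + 2y3 >= 3
    y1, y2, y3 >= 0

Solving the primal: x* = (5, 3).
  primal value c^T x* = 24.
Solving the dual: y* = (1.5, 0, 1.5).
  dual value b^T y* = 24.
Strong duality: c^T x* = b^T y*. Confirmed.

24


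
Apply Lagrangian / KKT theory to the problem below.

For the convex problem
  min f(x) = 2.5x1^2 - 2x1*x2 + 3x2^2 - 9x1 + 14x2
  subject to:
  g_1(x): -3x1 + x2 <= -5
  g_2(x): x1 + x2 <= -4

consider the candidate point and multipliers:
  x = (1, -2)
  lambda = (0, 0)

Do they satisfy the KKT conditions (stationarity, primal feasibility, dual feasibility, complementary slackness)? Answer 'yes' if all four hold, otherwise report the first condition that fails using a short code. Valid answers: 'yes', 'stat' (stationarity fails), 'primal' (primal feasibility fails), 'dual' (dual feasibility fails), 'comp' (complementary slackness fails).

Gradient of f: grad f(x) = Q x + c = (0, 0)
Constraint values g_i(x) = a_i^T x - b_i:
  g_1((1, -2)) = 0
  g_2((1, -2)) = 3
Stationarity residual: grad f(x) + sum_i lambda_i a_i = (0, 0)
  -> stationarity OK
Primal feasibility (all g_i <= 0): FAILS
Dual feasibility (all lambda_i >= 0): OK
Complementary slackness (lambda_i * g_i(x) = 0 for all i): OK

Verdict: the first failing condition is primal_feasibility -> primal.

primal


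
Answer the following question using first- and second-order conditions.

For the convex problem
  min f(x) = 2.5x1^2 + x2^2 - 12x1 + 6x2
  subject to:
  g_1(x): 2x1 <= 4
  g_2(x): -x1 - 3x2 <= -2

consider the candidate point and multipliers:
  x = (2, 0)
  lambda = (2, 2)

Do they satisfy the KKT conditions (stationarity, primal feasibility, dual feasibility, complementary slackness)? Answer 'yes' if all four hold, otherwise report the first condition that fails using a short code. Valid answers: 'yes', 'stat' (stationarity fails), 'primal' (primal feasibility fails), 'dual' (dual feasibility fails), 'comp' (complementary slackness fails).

Gradient of f: grad f(x) = Q x + c = (-2, 6)
Constraint values g_i(x) = a_i^T x - b_i:
  g_1((2, 0)) = 0
  g_2((2, 0)) = 0
Stationarity residual: grad f(x) + sum_i lambda_i a_i = (0, 0)
  -> stationarity OK
Primal feasibility (all g_i <= 0): OK
Dual feasibility (all lambda_i >= 0): OK
Complementary slackness (lambda_i * g_i(x) = 0 for all i): OK

Verdict: yes, KKT holds.

yes


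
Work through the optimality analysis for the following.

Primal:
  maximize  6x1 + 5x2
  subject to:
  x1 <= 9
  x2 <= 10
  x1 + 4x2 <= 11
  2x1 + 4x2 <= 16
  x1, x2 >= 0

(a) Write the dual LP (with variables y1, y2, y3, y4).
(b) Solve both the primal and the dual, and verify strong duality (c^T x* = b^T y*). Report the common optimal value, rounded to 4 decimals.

The standard primal-dual pair for 'max c^T x s.t. A x <= b, x >= 0' is:
  Dual:  min b^T y  s.t.  A^T y >= c,  y >= 0.

So the dual LP is:
  minimize  9y1 + 10y2 + 11y3 + 16y4
  subject to:
    y1 + y3 + 2y4 >= 6
    y2 + 4y3 + 4y4 >= 5
    y1, y2, y3, y4 >= 0

Solving the primal: x* = (8, 0).
  primal value c^T x* = 48.
Solving the dual: y* = (0, 0, 0, 3).
  dual value b^T y* = 48.
Strong duality: c^T x* = b^T y*. Confirmed.

48


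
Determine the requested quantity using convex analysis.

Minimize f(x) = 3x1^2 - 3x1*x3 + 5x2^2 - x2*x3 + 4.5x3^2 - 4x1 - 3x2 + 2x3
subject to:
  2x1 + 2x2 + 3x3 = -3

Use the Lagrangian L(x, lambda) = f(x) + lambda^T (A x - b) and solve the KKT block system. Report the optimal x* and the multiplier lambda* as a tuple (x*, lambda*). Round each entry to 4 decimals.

Form the Lagrangian:
  L(x, lambda) = (1/2) x^T Q x + c^T x + lambda^T (A x - b)
Stationarity (grad_x L = 0): Q x + c + A^T lambda = 0.
Primal feasibility: A x = b.

This gives the KKT block system:
  [ Q   A^T ] [ x     ]   [-c ]
  [ A    0  ] [ lambda ] = [ b ]

Solving the linear system:
  x*      = (-0.2258, -0.0757, -0.799)
  lambda* = (1.4791)
  f(x*)   = 1.985

x* = (-0.2258, -0.0757, -0.799), lambda* = (1.4791)


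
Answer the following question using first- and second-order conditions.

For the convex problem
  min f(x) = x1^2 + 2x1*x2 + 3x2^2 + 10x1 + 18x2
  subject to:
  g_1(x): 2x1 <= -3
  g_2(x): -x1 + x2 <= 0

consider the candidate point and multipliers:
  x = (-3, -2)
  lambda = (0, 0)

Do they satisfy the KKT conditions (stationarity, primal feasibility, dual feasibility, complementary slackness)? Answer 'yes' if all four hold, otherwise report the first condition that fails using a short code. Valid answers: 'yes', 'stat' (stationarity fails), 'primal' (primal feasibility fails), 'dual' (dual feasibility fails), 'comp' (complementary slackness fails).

Gradient of f: grad f(x) = Q x + c = (0, 0)
Constraint values g_i(x) = a_i^T x - b_i:
  g_1((-3, -2)) = -3
  g_2((-3, -2)) = 1
Stationarity residual: grad f(x) + sum_i lambda_i a_i = (0, 0)
  -> stationarity OK
Primal feasibility (all g_i <= 0): FAILS
Dual feasibility (all lambda_i >= 0): OK
Complementary slackness (lambda_i * g_i(x) = 0 for all i): OK

Verdict: the first failing condition is primal_feasibility -> primal.

primal


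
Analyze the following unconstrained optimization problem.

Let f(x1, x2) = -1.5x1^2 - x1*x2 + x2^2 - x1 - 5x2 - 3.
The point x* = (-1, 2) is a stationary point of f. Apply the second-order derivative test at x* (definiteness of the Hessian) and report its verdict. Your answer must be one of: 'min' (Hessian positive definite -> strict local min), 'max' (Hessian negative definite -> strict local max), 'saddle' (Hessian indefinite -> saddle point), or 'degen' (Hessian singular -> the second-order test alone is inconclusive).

Compute the Hessian H = grad^2 f:
  H = [[-3, -1], [-1, 2]]
Verify stationarity: grad f(x*) = H x* + g = (0, 0).
Eigenvalues of H: -3.1926, 2.1926.
Eigenvalues have mixed signs, so H is indefinite -> x* is a saddle point.

saddle


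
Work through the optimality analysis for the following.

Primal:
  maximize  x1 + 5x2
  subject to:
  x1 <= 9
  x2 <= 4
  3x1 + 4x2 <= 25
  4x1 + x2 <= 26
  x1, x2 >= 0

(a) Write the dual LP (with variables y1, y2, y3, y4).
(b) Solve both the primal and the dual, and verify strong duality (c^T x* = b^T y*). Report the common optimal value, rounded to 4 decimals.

The standard primal-dual pair for 'max c^T x s.t. A x <= b, x >= 0' is:
  Dual:  min b^T y  s.t.  A^T y >= c,  y >= 0.

So the dual LP is:
  minimize  9y1 + 4y2 + 25y3 + 26y4
  subject to:
    y1 + 3y3 + 4y4 >= 1
    y2 + 4y3 + y4 >= 5
    y1, y2, y3, y4 >= 0

Solving the primal: x* = (3, 4).
  primal value c^T x* = 23.
Solving the dual: y* = (0, 3.6667, 0.3333, 0).
  dual value b^T y* = 23.
Strong duality: c^T x* = b^T y*. Confirmed.

23


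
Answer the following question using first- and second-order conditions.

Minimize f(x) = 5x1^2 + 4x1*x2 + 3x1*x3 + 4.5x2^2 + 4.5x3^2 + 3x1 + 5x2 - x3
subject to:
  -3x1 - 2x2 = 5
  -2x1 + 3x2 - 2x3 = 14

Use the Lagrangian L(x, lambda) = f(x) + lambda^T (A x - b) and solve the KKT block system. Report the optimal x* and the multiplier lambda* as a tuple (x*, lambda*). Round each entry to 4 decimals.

Form the Lagrangian:
  L(x, lambda) = (1/2) x^T Q x + c^T x + lambda^T (A x - b)
Stationarity (grad_x L = 0): Q x + c + A^T lambda = 0.
Primal feasibility: A x = b.

This gives the KKT block system:
  [ Q   A^T ] [ x     ]   [-c ]
  [ A    0  ] [ lambda ] = [ b ]

Solving the linear system:
  x*      = (-3.2478, 2.3718, -0.1945)
  lambda* = (-2.6935, -6.2472)
  f(x*)   = 51.6189

x* = (-3.2478, 2.3718, -0.1945), lambda* = (-2.6935, -6.2472)


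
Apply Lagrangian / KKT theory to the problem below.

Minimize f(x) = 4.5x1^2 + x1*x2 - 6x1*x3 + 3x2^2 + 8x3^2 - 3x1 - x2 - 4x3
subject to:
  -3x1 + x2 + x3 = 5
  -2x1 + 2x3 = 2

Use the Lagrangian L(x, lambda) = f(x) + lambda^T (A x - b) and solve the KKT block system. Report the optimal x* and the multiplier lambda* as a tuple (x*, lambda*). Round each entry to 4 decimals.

Form the Lagrangian:
  L(x, lambda) = (1/2) x^T Q x + c^T x + lambda^T (A x - b)
Stationarity (grad_x L = 0): Q x + c + A^T lambda = 0.
Primal feasibility: A x = b.

This gives the KKT block system:
  [ Q   A^T ] [ x     ]   [-c ]
  [ A    0  ] [ lambda ] = [ b ]

Solving the linear system:
  x*      = (-1.2927, 1.4146, -0.2927)
  lambda* = (-6.1951, 3.561)
  f(x*)   = 13.7439

x* = (-1.2927, 1.4146, -0.2927), lambda* = (-6.1951, 3.561)


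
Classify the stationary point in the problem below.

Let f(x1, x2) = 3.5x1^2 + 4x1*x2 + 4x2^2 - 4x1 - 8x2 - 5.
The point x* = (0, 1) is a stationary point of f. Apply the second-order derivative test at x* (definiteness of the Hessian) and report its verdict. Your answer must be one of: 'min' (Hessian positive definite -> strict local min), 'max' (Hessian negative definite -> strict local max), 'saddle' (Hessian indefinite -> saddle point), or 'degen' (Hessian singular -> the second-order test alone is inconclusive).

Compute the Hessian H = grad^2 f:
  H = [[7, 4], [4, 8]]
Verify stationarity: grad f(x*) = H x* + g = (0, 0).
Eigenvalues of H: 3.4689, 11.5311.
Both eigenvalues > 0, so H is positive definite -> x* is a strict local min.

min


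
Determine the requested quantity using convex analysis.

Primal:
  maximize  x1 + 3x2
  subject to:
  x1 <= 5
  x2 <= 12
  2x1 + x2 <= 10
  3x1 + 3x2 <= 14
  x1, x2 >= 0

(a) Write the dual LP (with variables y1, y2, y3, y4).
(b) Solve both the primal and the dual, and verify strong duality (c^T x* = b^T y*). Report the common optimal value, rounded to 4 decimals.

The standard primal-dual pair for 'max c^T x s.t. A x <= b, x >= 0' is:
  Dual:  min b^T y  s.t.  A^T y >= c,  y >= 0.

So the dual LP is:
  minimize  5y1 + 12y2 + 10y3 + 14y4
  subject to:
    y1 + 2y3 + 3y4 >= 1
    y2 + y3 + 3y4 >= 3
    y1, y2, y3, y4 >= 0

Solving the primal: x* = (0, 4.6667).
  primal value c^T x* = 14.
Solving the dual: y* = (0, 0, 0, 1).
  dual value b^T y* = 14.
Strong duality: c^T x* = b^T y*. Confirmed.

14


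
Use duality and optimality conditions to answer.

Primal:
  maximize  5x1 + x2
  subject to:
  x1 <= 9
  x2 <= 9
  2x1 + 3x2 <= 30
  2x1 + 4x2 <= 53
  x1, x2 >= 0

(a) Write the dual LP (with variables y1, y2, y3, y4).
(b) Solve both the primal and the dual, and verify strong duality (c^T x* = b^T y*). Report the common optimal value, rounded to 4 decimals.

The standard primal-dual pair for 'max c^T x s.t. A x <= b, x >= 0' is:
  Dual:  min b^T y  s.t.  A^T y >= c,  y >= 0.

So the dual LP is:
  minimize  9y1 + 9y2 + 30y3 + 53y4
  subject to:
    y1 + 2y3 + 2y4 >= 5
    y2 + 3y3 + 4y4 >= 1
    y1, y2, y3, y4 >= 0

Solving the primal: x* = (9, 4).
  primal value c^T x* = 49.
Solving the dual: y* = (4.3333, 0, 0.3333, 0).
  dual value b^T y* = 49.
Strong duality: c^T x* = b^T y*. Confirmed.

49


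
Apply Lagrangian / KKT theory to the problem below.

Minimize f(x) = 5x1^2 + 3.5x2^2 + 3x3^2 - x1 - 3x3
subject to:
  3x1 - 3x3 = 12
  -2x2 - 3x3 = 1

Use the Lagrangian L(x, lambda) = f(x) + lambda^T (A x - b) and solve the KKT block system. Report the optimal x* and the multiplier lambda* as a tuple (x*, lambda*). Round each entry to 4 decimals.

Form the Lagrangian:
  L(x, lambda) = (1/2) x^T Q x + c^T x + lambda^T (A x - b)
Stationarity (grad_x L = 0): Q x + c + A^T lambda = 0.
Primal feasibility: A x = b.

This gives the KKT block system:
  [ Q   A^T ] [ x     ]   [-c ]
  [ A    0  ] [ lambda ] = [ b ]

Solving the linear system:
  x*      = (2.7008, 1.4488, -1.2992)
  lambda* = (-8.6693, 5.0709)
  f(x*)   = 50.0787

x* = (2.7008, 1.4488, -1.2992), lambda* = (-8.6693, 5.0709)


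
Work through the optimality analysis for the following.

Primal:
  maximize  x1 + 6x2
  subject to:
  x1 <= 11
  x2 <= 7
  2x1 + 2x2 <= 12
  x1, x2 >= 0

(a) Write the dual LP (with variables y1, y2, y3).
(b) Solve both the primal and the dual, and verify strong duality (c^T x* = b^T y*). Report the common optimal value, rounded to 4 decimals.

The standard primal-dual pair for 'max c^T x s.t. A x <= b, x >= 0' is:
  Dual:  min b^T y  s.t.  A^T y >= c,  y >= 0.

So the dual LP is:
  minimize  11y1 + 7y2 + 12y3
  subject to:
    y1 + 2y3 >= 1
    y2 + 2y3 >= 6
    y1, y2, y3 >= 0

Solving the primal: x* = (0, 6).
  primal value c^T x* = 36.
Solving the dual: y* = (0, 0, 3).
  dual value b^T y* = 36.
Strong duality: c^T x* = b^T y*. Confirmed.

36


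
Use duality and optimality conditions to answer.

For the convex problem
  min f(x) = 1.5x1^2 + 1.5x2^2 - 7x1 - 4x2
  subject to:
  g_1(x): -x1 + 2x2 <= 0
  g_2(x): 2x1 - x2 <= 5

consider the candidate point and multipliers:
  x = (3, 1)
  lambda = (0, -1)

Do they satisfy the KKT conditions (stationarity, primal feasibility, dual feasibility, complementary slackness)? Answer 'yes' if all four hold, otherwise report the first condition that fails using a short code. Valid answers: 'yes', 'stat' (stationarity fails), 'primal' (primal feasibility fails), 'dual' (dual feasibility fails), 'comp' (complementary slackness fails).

Gradient of f: grad f(x) = Q x + c = (2, -1)
Constraint values g_i(x) = a_i^T x - b_i:
  g_1((3, 1)) = -1
  g_2((3, 1)) = 0
Stationarity residual: grad f(x) + sum_i lambda_i a_i = (0, 0)
  -> stationarity OK
Primal feasibility (all g_i <= 0): OK
Dual feasibility (all lambda_i >= 0): FAILS
Complementary slackness (lambda_i * g_i(x) = 0 for all i): OK

Verdict: the first failing condition is dual_feasibility -> dual.

dual


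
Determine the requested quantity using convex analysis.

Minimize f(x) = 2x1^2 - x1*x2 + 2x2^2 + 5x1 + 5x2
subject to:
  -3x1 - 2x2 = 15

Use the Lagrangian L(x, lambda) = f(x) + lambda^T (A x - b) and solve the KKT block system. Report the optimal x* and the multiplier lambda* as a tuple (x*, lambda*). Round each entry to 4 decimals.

Form the Lagrangian:
  L(x, lambda) = (1/2) x^T Q x + c^T x + lambda^T (A x - b)
Stationarity (grad_x L = 0): Q x + c + A^T lambda = 0.
Primal feasibility: A x = b.

This gives the KKT block system:
  [ Q   A^T ] [ x     ]   [-c ]
  [ A    0  ] [ lambda ] = [ b ]

Solving the linear system:
  x*      = (-3.125, -2.8125)
  lambda* = (-1.5625)
  f(x*)   = -3.125

x* = (-3.125, -2.8125), lambda* = (-1.5625)


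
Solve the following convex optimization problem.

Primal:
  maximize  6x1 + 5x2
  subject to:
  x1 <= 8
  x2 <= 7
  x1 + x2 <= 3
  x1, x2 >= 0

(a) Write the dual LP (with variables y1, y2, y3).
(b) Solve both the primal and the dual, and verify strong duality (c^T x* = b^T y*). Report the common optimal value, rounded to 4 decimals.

The standard primal-dual pair for 'max c^T x s.t. A x <= b, x >= 0' is:
  Dual:  min b^T y  s.t.  A^T y >= c,  y >= 0.

So the dual LP is:
  minimize  8y1 + 7y2 + 3y3
  subject to:
    y1 + y3 >= 6
    y2 + y3 >= 5
    y1, y2, y3 >= 0

Solving the primal: x* = (3, 0).
  primal value c^T x* = 18.
Solving the dual: y* = (0, 0, 6).
  dual value b^T y* = 18.
Strong duality: c^T x* = b^T y*. Confirmed.

18


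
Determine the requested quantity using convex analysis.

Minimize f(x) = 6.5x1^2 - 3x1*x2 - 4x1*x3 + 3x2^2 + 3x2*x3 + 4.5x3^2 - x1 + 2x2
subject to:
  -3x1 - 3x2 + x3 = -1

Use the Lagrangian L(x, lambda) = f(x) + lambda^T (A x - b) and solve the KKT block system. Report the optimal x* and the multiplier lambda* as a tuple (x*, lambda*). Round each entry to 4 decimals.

Form the Lagrangian:
  L(x, lambda) = (1/2) x^T Q x + c^T x + lambda^T (A x - b)
Stationarity (grad_x L = 0): Q x + c + A^T lambda = 0.
Primal feasibility: A x = b.

This gives the KKT block system:
  [ Q   A^T ] [ x     ]   [-c ]
  [ A    0  ] [ lambda ] = [ b ]

Solving the linear system:
  x*      = (0.2435, 0.0928, 0.0087)
  lambda* = (0.6174)
  f(x*)   = 0.2797

x* = (0.2435, 0.0928, 0.0087), lambda* = (0.6174)


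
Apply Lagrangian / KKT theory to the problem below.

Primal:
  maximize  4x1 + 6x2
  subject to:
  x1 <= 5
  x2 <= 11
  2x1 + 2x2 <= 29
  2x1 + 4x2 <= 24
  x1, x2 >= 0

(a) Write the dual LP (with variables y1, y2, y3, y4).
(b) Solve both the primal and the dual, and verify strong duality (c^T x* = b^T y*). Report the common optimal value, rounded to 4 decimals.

The standard primal-dual pair for 'max c^T x s.t. A x <= b, x >= 0' is:
  Dual:  min b^T y  s.t.  A^T y >= c,  y >= 0.

So the dual LP is:
  minimize  5y1 + 11y2 + 29y3 + 24y4
  subject to:
    y1 + 2y3 + 2y4 >= 4
    y2 + 2y3 + 4y4 >= 6
    y1, y2, y3, y4 >= 0

Solving the primal: x* = (5, 3.5).
  primal value c^T x* = 41.
Solving the dual: y* = (1, 0, 0, 1.5).
  dual value b^T y* = 41.
Strong duality: c^T x* = b^T y*. Confirmed.

41


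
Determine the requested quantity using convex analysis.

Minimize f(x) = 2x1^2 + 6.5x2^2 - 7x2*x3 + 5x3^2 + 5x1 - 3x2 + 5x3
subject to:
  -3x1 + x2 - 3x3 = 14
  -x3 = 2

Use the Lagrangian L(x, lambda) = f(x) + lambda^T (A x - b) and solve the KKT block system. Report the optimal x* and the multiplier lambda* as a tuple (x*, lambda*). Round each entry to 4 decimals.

Form the Lagrangian:
  L(x, lambda) = (1/2) x^T Q x + c^T x + lambda^T (A x - b)
Stationarity (grad_x L = 0): Q x + c + A^T lambda = 0.
Primal feasibility: A x = b.

This gives the KKT block system:
  [ Q   A^T ] [ x     ]   [-c ]
  [ A    0  ] [ lambda ] = [ b ]

Solving the linear system:
  x*      = (-2.8926, -0.6777, -2)
  lambda* = (-2.1901, -3.686)
  f(x*)   = 7.8017

x* = (-2.8926, -0.6777, -2), lambda* = (-2.1901, -3.686)


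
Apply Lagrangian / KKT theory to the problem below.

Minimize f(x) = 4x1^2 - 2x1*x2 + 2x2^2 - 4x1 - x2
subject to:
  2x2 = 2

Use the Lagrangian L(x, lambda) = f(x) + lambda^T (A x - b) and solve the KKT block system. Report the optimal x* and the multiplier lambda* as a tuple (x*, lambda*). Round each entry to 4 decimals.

Form the Lagrangian:
  L(x, lambda) = (1/2) x^T Q x + c^T x + lambda^T (A x - b)
Stationarity (grad_x L = 0): Q x + c + A^T lambda = 0.
Primal feasibility: A x = b.

This gives the KKT block system:
  [ Q   A^T ] [ x     ]   [-c ]
  [ A    0  ] [ lambda ] = [ b ]

Solving the linear system:
  x*      = (0.75, 1)
  lambda* = (-0.75)
  f(x*)   = -1.25

x* = (0.75, 1), lambda* = (-0.75)


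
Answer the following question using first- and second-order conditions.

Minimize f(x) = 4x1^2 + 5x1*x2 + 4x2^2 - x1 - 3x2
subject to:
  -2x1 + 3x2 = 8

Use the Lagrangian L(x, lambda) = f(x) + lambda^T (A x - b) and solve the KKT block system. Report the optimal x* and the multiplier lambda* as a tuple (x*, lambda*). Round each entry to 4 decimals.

Form the Lagrangian:
  L(x, lambda) = (1/2) x^T Q x + c^T x + lambda^T (A x - b)
Stationarity (grad_x L = 0): Q x + c + A^T lambda = 0.
Primal feasibility: A x = b.

This gives the KKT block system:
  [ Q   A^T ] [ x     ]   [-c ]
  [ A    0  ] [ lambda ] = [ b ]

Solving the linear system:
  x*      = (-1.3476, 1.7683)
  lambda* = (-1.4695)
  f(x*)   = 3.8994

x* = (-1.3476, 1.7683), lambda* = (-1.4695)


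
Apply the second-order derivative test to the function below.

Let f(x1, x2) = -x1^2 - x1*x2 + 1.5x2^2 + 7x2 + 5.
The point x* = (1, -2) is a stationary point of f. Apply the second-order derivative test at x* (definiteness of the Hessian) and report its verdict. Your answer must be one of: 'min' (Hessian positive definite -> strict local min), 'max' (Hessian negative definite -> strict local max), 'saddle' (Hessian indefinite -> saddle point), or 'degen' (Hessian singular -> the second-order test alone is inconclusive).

Compute the Hessian H = grad^2 f:
  H = [[-2, -1], [-1, 3]]
Verify stationarity: grad f(x*) = H x* + g = (0, 0).
Eigenvalues of H: -2.1926, 3.1926.
Eigenvalues have mixed signs, so H is indefinite -> x* is a saddle point.

saddle


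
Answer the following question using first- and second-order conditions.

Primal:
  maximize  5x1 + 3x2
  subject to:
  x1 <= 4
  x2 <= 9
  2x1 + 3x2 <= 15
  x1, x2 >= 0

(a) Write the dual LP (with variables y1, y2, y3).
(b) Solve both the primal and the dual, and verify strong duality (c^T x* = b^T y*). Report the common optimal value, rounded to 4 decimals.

The standard primal-dual pair for 'max c^T x s.t. A x <= b, x >= 0' is:
  Dual:  min b^T y  s.t.  A^T y >= c,  y >= 0.

So the dual LP is:
  minimize  4y1 + 9y2 + 15y3
  subject to:
    y1 + 2y3 >= 5
    y2 + 3y3 >= 3
    y1, y2, y3 >= 0

Solving the primal: x* = (4, 2.3333).
  primal value c^T x* = 27.
Solving the dual: y* = (3, 0, 1).
  dual value b^T y* = 27.
Strong duality: c^T x* = b^T y*. Confirmed.

27


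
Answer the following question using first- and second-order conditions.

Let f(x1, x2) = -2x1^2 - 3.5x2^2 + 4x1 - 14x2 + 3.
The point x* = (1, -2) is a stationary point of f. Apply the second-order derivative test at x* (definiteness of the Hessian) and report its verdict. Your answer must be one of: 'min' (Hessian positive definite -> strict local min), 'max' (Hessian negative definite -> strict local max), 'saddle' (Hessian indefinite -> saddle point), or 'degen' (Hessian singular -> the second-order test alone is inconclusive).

Compute the Hessian H = grad^2 f:
  H = [[-4, 0], [0, -7]]
Verify stationarity: grad f(x*) = H x* + g = (0, 0).
Eigenvalues of H: -7, -4.
Both eigenvalues < 0, so H is negative definite -> x* is a strict local max.

max


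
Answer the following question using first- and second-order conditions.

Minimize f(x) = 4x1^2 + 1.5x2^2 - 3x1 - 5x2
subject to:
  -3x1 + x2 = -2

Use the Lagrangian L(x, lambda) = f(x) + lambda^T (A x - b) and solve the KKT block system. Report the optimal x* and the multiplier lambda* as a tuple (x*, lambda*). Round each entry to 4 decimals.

Form the Lagrangian:
  L(x, lambda) = (1/2) x^T Q x + c^T x + lambda^T (A x - b)
Stationarity (grad_x L = 0): Q x + c + A^T lambda = 0.
Primal feasibility: A x = b.

This gives the KKT block system:
  [ Q   A^T ] [ x     ]   [-c ]
  [ A    0  ] [ lambda ] = [ b ]

Solving the linear system:
  x*      = (1.0286, 1.0857)
  lambda* = (1.7429)
  f(x*)   = -2.5143

x* = (1.0286, 1.0857), lambda* = (1.7429)


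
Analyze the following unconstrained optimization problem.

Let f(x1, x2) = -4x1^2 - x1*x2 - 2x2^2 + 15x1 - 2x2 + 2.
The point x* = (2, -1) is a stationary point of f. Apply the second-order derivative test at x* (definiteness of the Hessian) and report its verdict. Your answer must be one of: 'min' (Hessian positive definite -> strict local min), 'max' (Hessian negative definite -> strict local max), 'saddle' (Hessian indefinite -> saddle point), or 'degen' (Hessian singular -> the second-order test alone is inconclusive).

Compute the Hessian H = grad^2 f:
  H = [[-8, -1], [-1, -4]]
Verify stationarity: grad f(x*) = H x* + g = (0, 0).
Eigenvalues of H: -8.2361, -3.7639.
Both eigenvalues < 0, so H is negative definite -> x* is a strict local max.

max


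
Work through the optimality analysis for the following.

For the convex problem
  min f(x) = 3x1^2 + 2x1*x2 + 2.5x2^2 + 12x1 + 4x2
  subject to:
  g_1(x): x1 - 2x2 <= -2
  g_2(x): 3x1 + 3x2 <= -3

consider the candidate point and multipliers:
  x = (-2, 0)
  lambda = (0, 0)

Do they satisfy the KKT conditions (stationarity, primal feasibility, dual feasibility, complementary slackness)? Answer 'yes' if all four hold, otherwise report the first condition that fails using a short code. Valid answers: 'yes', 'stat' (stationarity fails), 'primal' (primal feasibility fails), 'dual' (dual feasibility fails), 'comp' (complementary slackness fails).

Gradient of f: grad f(x) = Q x + c = (0, 0)
Constraint values g_i(x) = a_i^T x - b_i:
  g_1((-2, 0)) = 0
  g_2((-2, 0)) = -3
Stationarity residual: grad f(x) + sum_i lambda_i a_i = (0, 0)
  -> stationarity OK
Primal feasibility (all g_i <= 0): OK
Dual feasibility (all lambda_i >= 0): OK
Complementary slackness (lambda_i * g_i(x) = 0 for all i): OK

Verdict: yes, KKT holds.

yes
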